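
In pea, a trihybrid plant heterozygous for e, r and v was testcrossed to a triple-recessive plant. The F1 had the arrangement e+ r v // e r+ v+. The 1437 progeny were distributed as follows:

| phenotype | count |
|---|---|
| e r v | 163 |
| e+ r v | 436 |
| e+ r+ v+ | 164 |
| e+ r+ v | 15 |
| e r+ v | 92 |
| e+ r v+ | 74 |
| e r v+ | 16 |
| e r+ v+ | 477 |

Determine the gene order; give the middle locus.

The two rarest classes, e+ r+ v and e r v+, are the double crossovers. Comparing them with the parentals, only the r allele has switched, so r is the middle locus and the order is v – r – e.

r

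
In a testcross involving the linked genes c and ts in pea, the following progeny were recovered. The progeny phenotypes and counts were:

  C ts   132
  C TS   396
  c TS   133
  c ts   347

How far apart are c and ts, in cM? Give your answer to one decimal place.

The two most frequent classes, C TS (396) and c ts (347), are the parental types, so the F1 was C TS / c ts.
The recombinant classes are C ts and c TS: 132 + 133 = 265.
Recombination frequency = 265/1008 = 0.2629 ≈ 26.3%, i.e. 26.3 cM.

26.3 cM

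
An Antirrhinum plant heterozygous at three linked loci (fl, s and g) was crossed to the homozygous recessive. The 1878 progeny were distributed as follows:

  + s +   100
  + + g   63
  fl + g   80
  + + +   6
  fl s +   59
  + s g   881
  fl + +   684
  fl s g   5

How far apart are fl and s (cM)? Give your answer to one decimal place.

The two most frequent reciprocal classes, fl + + and + s g, are the parental types, so the F1 was fl + + / + s g.
The two rarest classes, + + + and fl s g, are the double crossovers. Comparing them with the parentals, only the fl allele has switched, so fl is the middle locus and the order is g – fl – s.
Crossovers in the fl–s interval produce the single-crossover classes fl s + and + + g (59 + 63 = 122) plus the double crossovers (11).
RF(fl–s) = (122 + 11) / 1878 = 133/1878 = 0.0708 → 7.1 cM.

7.1 cM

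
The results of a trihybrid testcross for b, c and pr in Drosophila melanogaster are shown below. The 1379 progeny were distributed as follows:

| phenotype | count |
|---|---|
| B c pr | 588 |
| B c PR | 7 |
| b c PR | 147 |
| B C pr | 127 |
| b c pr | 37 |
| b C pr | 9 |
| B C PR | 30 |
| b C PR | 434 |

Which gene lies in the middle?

The two most frequent reciprocal classes, b C PR and B c pr, are the parental types, so the F1 was b C PR / B c pr.
The two rarest classes, b C pr and B c PR, are the double crossovers. Comparing them with the parentals, only the pr allele has switched, so pr is the middle locus and the order is b – pr – c.

pr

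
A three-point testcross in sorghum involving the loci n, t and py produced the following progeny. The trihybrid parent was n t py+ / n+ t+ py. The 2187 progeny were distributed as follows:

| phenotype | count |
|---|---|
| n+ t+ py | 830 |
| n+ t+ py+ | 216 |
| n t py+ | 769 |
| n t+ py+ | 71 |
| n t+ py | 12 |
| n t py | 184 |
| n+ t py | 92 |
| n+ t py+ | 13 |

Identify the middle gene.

The two rarest classes, n+ t py+ and n t+ py, are the double crossovers. Comparing them with the parentals, only the n allele has switched, so n is the middle locus and the order is t – n – py.

n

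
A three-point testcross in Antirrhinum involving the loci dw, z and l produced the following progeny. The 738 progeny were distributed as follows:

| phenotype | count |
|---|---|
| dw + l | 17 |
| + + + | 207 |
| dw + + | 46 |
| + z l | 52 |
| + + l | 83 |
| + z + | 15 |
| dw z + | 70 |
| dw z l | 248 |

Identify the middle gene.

z

The two most frequent reciprocal classes, dw z l and + + +, are the parental types, so the F1 was dw z l / + + +.
The two rarest classes, dw + l and + z +, are the double crossovers. Comparing them with the parentals, only the z allele has switched, so z is the middle locus and the order is l – z – dw.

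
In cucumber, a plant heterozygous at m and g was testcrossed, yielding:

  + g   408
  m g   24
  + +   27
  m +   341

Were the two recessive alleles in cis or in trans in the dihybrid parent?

The two most frequent classes are + g (408) and m + (341); these are the parental (non-recombinant) types.
So the F1 carried + g on one chromosome and m + on the other — the recessive alleles are on opposite chromosomes (trans / repulsion).

trans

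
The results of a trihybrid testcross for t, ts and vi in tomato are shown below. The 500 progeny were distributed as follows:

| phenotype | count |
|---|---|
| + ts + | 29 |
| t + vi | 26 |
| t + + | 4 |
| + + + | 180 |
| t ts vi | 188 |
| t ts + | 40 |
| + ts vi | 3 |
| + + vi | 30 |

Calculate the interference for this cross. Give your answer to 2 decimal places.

The two most frequent reciprocal classes, t ts vi and + + +, are the parental types, so the F1 was t ts vi / + + +.
The two rarest classes, + ts vi and t + +, are the double crossovers. Comparing them with the parentals, only the t allele has switched, so t is the middle locus and the order is vi – t – ts.
vi–t: (70 + 7)/500 = 0.1540; t–ts: (55 + 7)/500 = 0.1240.
Expected DCO frequency = 0.1540 × 0.1240 ≈ 0.01910; observed = 7/500 ≈ 0.01400.
Coefficient of coincidence = 0.01400/0.01910 ≈ 0.73; interference = 1 − 0.73 = 0.27.

0.27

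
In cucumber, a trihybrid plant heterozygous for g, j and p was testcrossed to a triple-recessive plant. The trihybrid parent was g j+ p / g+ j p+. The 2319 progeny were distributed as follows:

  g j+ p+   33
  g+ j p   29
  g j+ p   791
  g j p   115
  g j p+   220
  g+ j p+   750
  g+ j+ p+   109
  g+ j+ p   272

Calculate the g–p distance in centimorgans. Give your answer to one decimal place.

23.9 centimorgans

The two rarest classes, g j+ p+ and g+ j p, are the double crossovers. Comparing them with the parentals, only the p allele has switched, so p is the middle locus and the order is j – p – g.
Crossovers in the p–g interval produce the single-crossover classes g+ j+ p and g j p+ (272 + 220 = 492) plus the double crossovers (62).
RF(p–g) = (492 + 62) / 2319 = 554/2319 = 0.2389 → 23.9 centimorgans.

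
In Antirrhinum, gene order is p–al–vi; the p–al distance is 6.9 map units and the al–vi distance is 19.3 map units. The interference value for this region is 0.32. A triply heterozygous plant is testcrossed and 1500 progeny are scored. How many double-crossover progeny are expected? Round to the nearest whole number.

Map distances give recombination frequencies of 0.069 and 0.193 for the two intervals.
With interference 0.32 (so coincidence = 0.68), expected double-crossover frequency = 0.069 × 0.193 × 0.68 = 0.00906.
Expected number = 0.00906 × 1500 = 13.58 ≈ 14.

14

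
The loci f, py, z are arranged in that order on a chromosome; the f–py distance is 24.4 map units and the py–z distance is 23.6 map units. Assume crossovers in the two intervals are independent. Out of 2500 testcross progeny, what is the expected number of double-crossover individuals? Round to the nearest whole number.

144

Map distances give recombination frequencies of 0.244 and 0.236 for the two intervals.
With no interference, expected double-crossover frequency = 0.244 × 0.236 = 0.05758.
Expected number = 0.05758 × 2500 = 143.96 ≈ 144.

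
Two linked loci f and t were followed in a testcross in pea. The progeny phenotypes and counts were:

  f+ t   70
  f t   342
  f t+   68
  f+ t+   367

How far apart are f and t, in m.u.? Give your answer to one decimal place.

16.3 m.u.

The two most frequent classes, f+ t+ (367) and f t (342), are the parental types, so the F1 was f+ t+ / f t.
The recombinant classes are f+ t and f t+: 70 + 68 = 138.
Recombination frequency = 138/847 = 0.1629 ≈ 16.3%, i.e. 16.3 m.u.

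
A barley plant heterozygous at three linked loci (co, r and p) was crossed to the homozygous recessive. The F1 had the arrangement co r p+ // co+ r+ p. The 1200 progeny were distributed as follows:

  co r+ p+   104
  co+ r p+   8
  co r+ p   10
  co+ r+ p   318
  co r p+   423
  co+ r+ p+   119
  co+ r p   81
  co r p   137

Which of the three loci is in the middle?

co

The two rarest classes, co+ r p+ and co r+ p, are the double crossovers. Comparing them with the parentals, only the co allele has switched, so co is the middle locus and the order is r – co – p.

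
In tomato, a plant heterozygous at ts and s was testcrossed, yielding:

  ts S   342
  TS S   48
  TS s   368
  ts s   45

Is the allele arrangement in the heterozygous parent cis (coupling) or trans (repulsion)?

The two most frequent classes are TS s (368) and ts S (342); these are the parental (non-recombinant) types.
So the F1 carried TS s on one chromosome and ts S on the other — the recessive alleles are on opposite chromosomes (trans / repulsion).

trans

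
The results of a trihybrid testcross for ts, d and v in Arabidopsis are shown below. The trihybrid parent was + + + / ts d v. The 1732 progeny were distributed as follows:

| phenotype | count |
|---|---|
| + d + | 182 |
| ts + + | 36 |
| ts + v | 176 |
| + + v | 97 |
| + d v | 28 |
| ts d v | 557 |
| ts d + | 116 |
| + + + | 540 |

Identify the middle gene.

ts

The two rarest classes, ts + + and + d v, are the double crossovers. Comparing them with the parentals, only the ts allele has switched, so ts is the middle locus and the order is d – ts – v.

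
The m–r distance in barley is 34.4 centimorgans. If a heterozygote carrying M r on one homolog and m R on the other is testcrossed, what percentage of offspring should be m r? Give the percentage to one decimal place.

17.2%

A map distance of 34.4 centimorgans corresponds to a recombination frequency of 0.344.
The F1 is M r / m R, so m r is a recombinant gamete class with expected frequency r/2 = 0.344/2 = 0.1720.
That is 0.1720 = 17.2% of the progeny.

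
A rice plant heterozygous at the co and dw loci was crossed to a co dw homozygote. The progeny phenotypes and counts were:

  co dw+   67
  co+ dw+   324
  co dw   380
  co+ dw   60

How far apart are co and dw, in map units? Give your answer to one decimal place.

15.3 map units

The two most frequent classes, co+ dw+ (324) and co dw (380), are the parental types, so the F1 was co+ dw+ / co dw.
The recombinant classes are co+ dw and co dw+: 60 + 67 = 127.
Recombination frequency = 127/831 = 0.1528 ≈ 15.3%, i.e. 15.3 map units.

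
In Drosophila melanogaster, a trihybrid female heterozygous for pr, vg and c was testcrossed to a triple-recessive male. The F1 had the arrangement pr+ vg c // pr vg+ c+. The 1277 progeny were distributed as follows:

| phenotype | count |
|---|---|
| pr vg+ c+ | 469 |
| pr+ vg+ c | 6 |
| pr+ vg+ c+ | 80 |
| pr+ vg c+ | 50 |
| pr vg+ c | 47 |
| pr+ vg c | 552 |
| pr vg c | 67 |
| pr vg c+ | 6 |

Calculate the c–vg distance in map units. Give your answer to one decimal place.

8.5 map units

The two rarest classes, pr+ vg+ c and pr vg c+, are the double crossovers. Comparing them with the parentals, only the vg allele has switched, so vg is the middle locus and the order is pr – vg – c.
Crossovers in the vg–c interval produce the single-crossover classes pr+ vg c+ and pr vg+ c (50 + 47 = 97) plus the double crossovers (12).
RF(vg–c) = (97 + 12) / 1277 = 109/1277 = 0.0854 → 8.5 map units.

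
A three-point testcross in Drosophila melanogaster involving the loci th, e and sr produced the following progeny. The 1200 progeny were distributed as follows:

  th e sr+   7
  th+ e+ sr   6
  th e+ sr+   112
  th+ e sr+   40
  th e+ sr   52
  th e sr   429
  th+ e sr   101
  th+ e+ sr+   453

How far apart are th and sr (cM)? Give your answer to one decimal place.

18.8 cM

The two most frequent reciprocal classes, th+ e+ sr+ and th e sr, are the parental types, so the F1 was th+ e+ sr+ / th e sr.
The two rarest classes, th+ e+ sr and th e sr+, are the double crossovers. Comparing them with the parentals, only the sr allele has switched, so sr is the middle locus and the order is th – sr – e.
Crossovers in the th–sr interval produce the single-crossover classes th e+ sr+ and th+ e sr (112 + 101 = 213) plus the double crossovers (13).
RF(th–sr) = (213 + 13) / 1200 = 226/1200 = 0.1883 → 18.8 cM.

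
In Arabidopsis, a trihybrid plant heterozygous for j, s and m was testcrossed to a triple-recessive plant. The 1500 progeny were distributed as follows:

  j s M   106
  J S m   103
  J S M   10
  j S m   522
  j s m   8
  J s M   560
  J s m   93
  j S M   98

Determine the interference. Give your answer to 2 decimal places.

The two most frequent reciprocal classes, J s M and j S m, are the parental types, so the F1 was J s M / j S m.
The two rarest classes, J S M and j s m, are the double crossovers. Comparing them with the parentals, only the s allele has switched, so s is the middle locus and the order is j – s – m.
j–s: (209 + 18)/1500 = 0.1513; s–m: (191 + 18)/1500 = 0.1393.
Expected DCO frequency = 0.1513 × 0.1393 ≈ 0.02108; observed = 18/1500 ≈ 0.01200.
Coefficient of coincidence = 0.01200/0.02108 ≈ 0.57; interference = 1 − 0.57 = 0.43.

0.43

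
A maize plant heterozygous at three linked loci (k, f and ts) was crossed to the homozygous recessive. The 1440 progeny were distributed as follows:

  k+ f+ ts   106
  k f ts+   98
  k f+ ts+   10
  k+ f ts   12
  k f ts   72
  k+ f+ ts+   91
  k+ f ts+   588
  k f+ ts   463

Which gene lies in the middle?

ts

The two most frequent reciprocal classes, k+ f ts+ and k f+ ts, are the parental types, so the F1 was k+ f ts+ / k f+ ts.
The two rarest classes, k+ f ts and k f+ ts+, are the double crossovers. Comparing them with the parentals, only the ts allele has switched, so ts is the middle locus and the order is f – ts – k.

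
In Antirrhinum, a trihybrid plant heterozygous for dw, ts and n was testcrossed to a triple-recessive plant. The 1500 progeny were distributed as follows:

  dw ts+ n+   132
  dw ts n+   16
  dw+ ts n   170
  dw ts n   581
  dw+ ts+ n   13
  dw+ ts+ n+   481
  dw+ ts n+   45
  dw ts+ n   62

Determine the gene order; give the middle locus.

n

The two most frequent reciprocal classes, dw+ ts+ n+ and dw ts n, are the parental types, so the F1 was dw+ ts+ n+ / dw ts n.
The two rarest classes, dw+ ts+ n and dw ts n+, are the double crossovers. Comparing them with the parentals, only the n allele has switched, so n is the middle locus and the order is dw – n – ts.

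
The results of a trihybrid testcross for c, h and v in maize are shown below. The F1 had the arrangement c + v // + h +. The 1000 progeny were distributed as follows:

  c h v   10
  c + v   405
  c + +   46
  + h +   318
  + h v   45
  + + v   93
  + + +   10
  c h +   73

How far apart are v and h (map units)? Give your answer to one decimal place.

The two rarest classes, c h v and + + +, are the double crossovers. Comparing them with the parentals, only the h allele has switched, so h is the middle locus and the order is c – h – v.
Crossovers in the h–v interval produce the single-crossover classes c + + and + h v (46 + 45 = 91) plus the double crossovers (20).
RF(h–v) = (91 + 20) / 1000 = 111/1000 = 0.1110 → 11.1 map units.

11.1 map units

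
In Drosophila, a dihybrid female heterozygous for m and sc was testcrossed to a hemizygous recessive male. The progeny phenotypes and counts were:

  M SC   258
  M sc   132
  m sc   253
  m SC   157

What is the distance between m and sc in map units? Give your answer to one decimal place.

36.1 map units

The two most frequent classes, M SC (258) and m sc (253), are the parental types, so the F1 was M SC / m sc.
The recombinant classes are M sc and m SC: 132 + 157 = 289.
Recombination frequency = 289/800 = 0.3613 ≈ 36.1%, i.e. 36.1 map units.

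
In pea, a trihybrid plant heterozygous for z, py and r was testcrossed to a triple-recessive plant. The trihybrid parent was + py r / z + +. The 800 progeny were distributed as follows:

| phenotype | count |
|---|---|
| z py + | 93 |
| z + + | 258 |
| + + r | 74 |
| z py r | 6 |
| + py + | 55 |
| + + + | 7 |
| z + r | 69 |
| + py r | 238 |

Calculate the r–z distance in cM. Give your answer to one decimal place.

The two rarest classes, z py r and + + +, are the double crossovers. Comparing them with the parentals, only the z allele has switched, so z is the middle locus and the order is r – z – py.
Crossovers in the r–z interval produce the single-crossover classes + py + and z + r (55 + 69 = 124) plus the double crossovers (13).
RF(r–z) = (124 + 13) / 800 = 137/800 = 0.1713 → 17.1 cM.

17.1 cM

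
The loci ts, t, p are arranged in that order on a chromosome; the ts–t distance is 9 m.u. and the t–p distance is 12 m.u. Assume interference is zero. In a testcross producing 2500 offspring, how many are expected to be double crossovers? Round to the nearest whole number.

Map distances give recombination frequencies of 0.090 and 0.120 for the two intervals.
With no interference, expected double-crossover frequency = 0.090 × 0.120 = 0.01080.
Expected number = 0.01080 × 2500 = 27.00 ≈ 27.

27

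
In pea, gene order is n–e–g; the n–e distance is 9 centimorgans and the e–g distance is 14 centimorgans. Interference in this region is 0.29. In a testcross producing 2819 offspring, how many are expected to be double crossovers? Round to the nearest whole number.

Map distances give recombination frequencies of 0.090 and 0.140 for the two intervals.
With interference 0.29 (so coincidence = 0.71), expected double-crossover frequency = 0.090 × 0.140 × 0.71 = 0.00895.
Expected number = 0.00895 × 2819 = 25.22 ≈ 25.

25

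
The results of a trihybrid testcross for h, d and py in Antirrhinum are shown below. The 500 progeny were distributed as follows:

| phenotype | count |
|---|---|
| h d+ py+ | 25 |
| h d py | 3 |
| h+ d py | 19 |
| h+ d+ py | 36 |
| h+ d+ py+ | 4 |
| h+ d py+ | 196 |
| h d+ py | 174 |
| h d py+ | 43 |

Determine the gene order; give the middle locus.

d

The two most frequent reciprocal classes, h+ d py+ and h d+ py, are the parental types, so the F1 was h+ d py+ / h d+ py.
The two rarest classes, h+ d+ py+ and h d py, are the double crossovers. Comparing them with the parentals, only the d allele has switched, so d is the middle locus and the order is h – d – py.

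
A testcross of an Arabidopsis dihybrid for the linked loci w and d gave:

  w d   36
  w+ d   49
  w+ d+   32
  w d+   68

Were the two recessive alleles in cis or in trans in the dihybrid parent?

The two most frequent classes are w+ d (49) and w d+ (68); these are the parental (non-recombinant) types.
So the F1 carried w+ d on one chromosome and w d+ on the other — the recessive alleles are on opposite chromosomes (trans / repulsion).

trans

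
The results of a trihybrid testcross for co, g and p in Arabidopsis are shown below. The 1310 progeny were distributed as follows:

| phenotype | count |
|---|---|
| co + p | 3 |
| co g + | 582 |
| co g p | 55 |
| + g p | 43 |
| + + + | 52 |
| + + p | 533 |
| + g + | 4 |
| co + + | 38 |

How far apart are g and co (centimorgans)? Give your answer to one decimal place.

The two most frequent reciprocal classes, co g + and + + p, are the parental types, so the F1 was co g + / + + p.
The two rarest classes, + g + and co + p, are the double crossovers. Comparing them with the parentals, only the co allele has switched, so co is the middle locus and the order is p – co – g.
Crossovers in the co–g interval produce the single-crossover classes co + + and + g p (38 + 43 = 81) plus the double crossovers (7).
RF(co–g) = (81 + 7) / 1310 = 88/1310 = 0.0672 → 6.7 centimorgans.

6.7 centimorgans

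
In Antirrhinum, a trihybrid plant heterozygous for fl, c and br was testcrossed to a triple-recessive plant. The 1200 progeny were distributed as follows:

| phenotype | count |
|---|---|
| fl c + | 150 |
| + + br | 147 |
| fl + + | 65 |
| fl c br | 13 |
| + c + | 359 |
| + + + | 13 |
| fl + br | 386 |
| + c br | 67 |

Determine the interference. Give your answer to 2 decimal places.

The two most frequent reciprocal classes, + c + and fl + br, are the parental types, so the F1 was + c + / fl + br.
The two rarest classes, + + + and fl c br, are the double crossovers. Comparing them with the parentals, only the c allele has switched, so c is the middle locus and the order is br – c – fl.
br–c: (132 + 26)/1200 = 0.1317; c–fl: (297 + 26)/1200 = 0.2692.
Expected DCO frequency = 0.1317 × 0.2692 ≈ 0.03545; observed = 26/1200 ≈ 0.02167.
Coefficient of coincidence = 0.02167/0.03545 ≈ 0.61; interference = 1 − 0.61 = 0.39.

0.39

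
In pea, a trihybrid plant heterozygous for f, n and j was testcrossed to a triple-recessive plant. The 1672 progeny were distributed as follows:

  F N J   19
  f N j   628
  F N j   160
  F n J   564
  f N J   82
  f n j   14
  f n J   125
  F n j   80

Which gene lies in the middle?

n

The two most frequent reciprocal classes, F n J and f N j, are the parental types, so the F1 was F n J / f N j.
The two rarest classes, F N J and f n j, are the double crossovers. Comparing them with the parentals, only the n allele has switched, so n is the middle locus and the order is j – n – f.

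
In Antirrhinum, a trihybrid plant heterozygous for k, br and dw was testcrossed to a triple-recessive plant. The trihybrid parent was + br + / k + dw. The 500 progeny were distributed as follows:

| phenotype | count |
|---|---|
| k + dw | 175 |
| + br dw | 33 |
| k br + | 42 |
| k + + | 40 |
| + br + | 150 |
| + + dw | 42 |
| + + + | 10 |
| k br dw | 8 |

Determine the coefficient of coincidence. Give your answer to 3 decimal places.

The two rarest classes, + + + and k br dw, are the double crossovers. Comparing them with the parentals, only the br allele has switched, so br is the middle locus and the order is dw – br – k.
dw–br: (73 + 18)/500 = 0.1820; br–k: (84 + 18)/500 = 0.2040.
Expected DCO frequency = 0.1820 × 0.2040 ≈ 0.03713; observed = 18/500 ≈ 0.03600.
Coefficient of coincidence = 0.03600/0.03713 ≈ 0.970.

0.970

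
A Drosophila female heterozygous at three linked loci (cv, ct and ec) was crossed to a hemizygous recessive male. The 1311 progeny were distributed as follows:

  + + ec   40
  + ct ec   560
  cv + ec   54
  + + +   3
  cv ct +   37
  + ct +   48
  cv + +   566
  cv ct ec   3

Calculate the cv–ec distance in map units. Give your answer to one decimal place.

8.2 map units

The two most frequent reciprocal classes, cv + + and + ct ec, are the parental types, so the F1 was cv + + / + ct ec.
The two rarest classes, + + + and cv ct ec, are the double crossovers. Comparing them with the parentals, only the cv allele has switched, so cv is the middle locus and the order is ct – cv – ec.
Crossovers in the cv–ec interval produce the single-crossover classes cv + ec and + ct + (54 + 48 = 102) plus the double crossovers (6).
RF(cv–ec) = (102 + 6) / 1311 = 108/1311 = 0.0824 → 8.2 map units.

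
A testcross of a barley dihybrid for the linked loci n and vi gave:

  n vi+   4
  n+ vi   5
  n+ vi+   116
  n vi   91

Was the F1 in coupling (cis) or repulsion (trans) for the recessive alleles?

cis

The two most frequent classes are n+ vi+ (116) and n vi (91); these are the parental (non-recombinant) types.
So the F1 carried n+ vi+ on one chromosome and n vi on the other — the recessive alleles are on the same chromosome (cis / coupling).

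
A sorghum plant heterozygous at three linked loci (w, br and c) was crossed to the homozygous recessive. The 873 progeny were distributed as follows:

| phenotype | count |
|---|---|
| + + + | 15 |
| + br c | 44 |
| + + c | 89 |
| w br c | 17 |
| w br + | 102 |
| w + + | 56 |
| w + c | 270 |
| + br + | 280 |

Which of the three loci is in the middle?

The two most frequent reciprocal classes, + br + and w + c, are the parental types, so the F1 was + br + / w + c.
The two rarest classes, + + + and w br c, are the double crossovers. Comparing them with the parentals, only the br allele has switched, so br is the middle locus and the order is w – br – c.

br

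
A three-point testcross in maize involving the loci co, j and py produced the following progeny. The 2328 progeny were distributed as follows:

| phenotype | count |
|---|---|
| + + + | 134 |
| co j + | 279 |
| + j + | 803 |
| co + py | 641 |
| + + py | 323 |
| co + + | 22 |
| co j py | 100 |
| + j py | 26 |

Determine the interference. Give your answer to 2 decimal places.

0.39

The two most frequent reciprocal classes, + j + and co + py, are the parental types, so the F1 was + j + / co + py.
The two rarest classes, + j py and co + +, are the double crossovers. Comparing them with the parentals, only the py allele has switched, so py is the middle locus and the order is j – py – co.
j–py: (234 + 48)/2328 = 0.1211; py–co: (602 + 48)/2328 = 0.2792.
Expected DCO frequency = 0.1211 × 0.2792 ≈ 0.03381; observed = 48/2328 ≈ 0.02062.
Coefficient of coincidence = 0.02062/0.03381 ≈ 0.61; interference = 1 − 0.61 = 0.39.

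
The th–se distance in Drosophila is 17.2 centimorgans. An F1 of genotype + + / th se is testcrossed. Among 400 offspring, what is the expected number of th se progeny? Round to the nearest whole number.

A map distance of 17.2 centimorgans corresponds to a recombination frequency of 0.172.
The F1 is + + / th se, so th se is a parental gamete class with expected frequency (1 − r)/2 = 0.828/2 = 0.4140.
Expected number = 0.4140 × 400 = 165.60 ≈ 166.

166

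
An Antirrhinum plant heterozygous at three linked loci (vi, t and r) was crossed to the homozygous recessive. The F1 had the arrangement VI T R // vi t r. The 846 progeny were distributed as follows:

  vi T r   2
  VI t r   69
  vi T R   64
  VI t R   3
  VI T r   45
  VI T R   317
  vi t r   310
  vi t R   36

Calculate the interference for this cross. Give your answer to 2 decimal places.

The two rarest classes, VI t R and vi T r, are the double crossovers. Comparing them with the parentals, only the t allele has switched, so t is the middle locus and the order is vi – t – r.
vi–t: (133 + 5)/846 = 0.1631; t–r: (81 + 5)/846 = 0.1017.
Expected DCO frequency = 0.1631 × 0.1017 ≈ 0.01659; observed = 5/846 ≈ 0.00591.
Coefficient of coincidence = 0.00591/0.01659 ≈ 0.36; interference = 1 − 0.36 = 0.64.

0.64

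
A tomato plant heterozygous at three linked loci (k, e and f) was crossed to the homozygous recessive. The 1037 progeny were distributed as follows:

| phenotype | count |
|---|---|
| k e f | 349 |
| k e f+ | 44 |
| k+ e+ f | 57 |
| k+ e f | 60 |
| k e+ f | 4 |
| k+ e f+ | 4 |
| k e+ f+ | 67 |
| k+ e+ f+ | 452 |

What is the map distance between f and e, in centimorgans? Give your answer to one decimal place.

The two most frequent reciprocal classes, k e f and k+ e+ f+, are the parental types, so the F1 was k e f / k+ e+ f+.
The two rarest classes, k e+ f and k+ e f+, are the double crossovers. Comparing them with the parentals, only the e allele has switched, so e is the middle locus and the order is k – e – f.
Crossovers in the e–f interval produce the single-crossover classes k e f+ and k+ e+ f (44 + 57 = 101) plus the double crossovers (8).
RF(e–f) = (101 + 8) / 1037 = 109/1037 = 0.1051 → 10.5 centimorgans.

10.5 centimorgans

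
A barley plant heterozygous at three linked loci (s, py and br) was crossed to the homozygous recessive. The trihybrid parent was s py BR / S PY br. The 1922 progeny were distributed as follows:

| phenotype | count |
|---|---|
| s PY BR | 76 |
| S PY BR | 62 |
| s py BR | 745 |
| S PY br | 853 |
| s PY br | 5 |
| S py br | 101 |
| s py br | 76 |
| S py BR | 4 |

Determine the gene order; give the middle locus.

The two rarest classes, S py BR and s PY br, are the double crossovers. Comparing them with the parentals, only the s allele has switched, so s is the middle locus and the order is py – s – br.

s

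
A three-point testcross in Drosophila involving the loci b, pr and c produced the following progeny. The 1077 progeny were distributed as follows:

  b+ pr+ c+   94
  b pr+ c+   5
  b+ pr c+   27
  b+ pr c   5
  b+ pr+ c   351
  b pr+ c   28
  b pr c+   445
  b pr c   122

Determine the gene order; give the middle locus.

The two most frequent reciprocal classes, b pr c+ and b+ pr+ c, are the parental types, so the F1 was b pr c+ / b+ pr+ c.
The two rarest classes, b pr+ c+ and b+ pr c, are the double crossovers. Comparing them with the parentals, only the pr allele has switched, so pr is the middle locus and the order is c – pr – b.

pr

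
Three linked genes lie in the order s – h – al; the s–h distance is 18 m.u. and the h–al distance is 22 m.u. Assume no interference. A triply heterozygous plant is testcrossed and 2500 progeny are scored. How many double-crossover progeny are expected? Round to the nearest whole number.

Map distances give recombination frequencies of 0.180 and 0.220 for the two intervals.
With no interference, expected double-crossover frequency = 0.180 × 0.220 = 0.03960.
Expected number = 0.03960 × 2500 = 99.00 ≈ 99.

99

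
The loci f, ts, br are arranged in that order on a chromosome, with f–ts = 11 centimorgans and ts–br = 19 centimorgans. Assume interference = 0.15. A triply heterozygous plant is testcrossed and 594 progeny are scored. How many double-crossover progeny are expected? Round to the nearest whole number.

11

Map distances give recombination frequencies of 0.110 and 0.190 for the two intervals.
With interference 0.15 (so coincidence = 0.85), expected double-crossover frequency = 0.110 × 0.190 × 0.85 = 0.01776.
Expected number = 0.01776 × 594 = 10.55 ≈ 11.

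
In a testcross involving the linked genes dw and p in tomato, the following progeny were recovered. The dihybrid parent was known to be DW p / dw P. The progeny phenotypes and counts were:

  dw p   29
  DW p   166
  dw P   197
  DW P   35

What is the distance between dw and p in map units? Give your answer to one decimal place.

The recombinant classes are DW P and dw p: 35 + 29 = 64.
Recombination frequency = 64/427 = 0.1499 ≈ 15.0%, i.e. 15.0 map units.

15.0 map units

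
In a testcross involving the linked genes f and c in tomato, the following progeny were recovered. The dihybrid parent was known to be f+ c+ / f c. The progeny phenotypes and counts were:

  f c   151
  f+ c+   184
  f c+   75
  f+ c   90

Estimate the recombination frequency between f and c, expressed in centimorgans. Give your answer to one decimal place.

33.0 centimorgans

The recombinant classes are f+ c and f c+: 90 + 75 = 165.
Recombination frequency = 165/500 = 0.3300 ≈ 33.0%, i.e. 33.0 centimorgans.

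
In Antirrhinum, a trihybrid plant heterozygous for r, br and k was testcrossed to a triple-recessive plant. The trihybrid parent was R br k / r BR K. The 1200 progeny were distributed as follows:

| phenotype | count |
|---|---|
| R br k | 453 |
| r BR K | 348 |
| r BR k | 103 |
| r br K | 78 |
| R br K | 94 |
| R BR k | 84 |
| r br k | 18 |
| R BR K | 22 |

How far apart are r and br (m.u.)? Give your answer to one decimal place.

The two rarest classes, r br k and R BR K, are the double crossovers. Comparing them with the parentals, only the r allele has switched, so r is the middle locus and the order is br – r – k.
Crossovers in the br–r interval produce the single-crossover classes R BR k and r br K (84 + 78 = 162) plus the double crossovers (40).
RF(br–r) = (162 + 40) / 1200 = 202/1200 = 0.1683 → 16.8 m.u.

16.8 m.u.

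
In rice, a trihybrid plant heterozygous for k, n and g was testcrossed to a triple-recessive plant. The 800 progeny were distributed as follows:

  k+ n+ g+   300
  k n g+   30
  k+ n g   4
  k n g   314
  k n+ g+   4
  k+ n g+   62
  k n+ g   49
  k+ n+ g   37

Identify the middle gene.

The two most frequent reciprocal classes, k n g and k+ n+ g+, are the parental types, so the F1 was k n g / k+ n+ g+.
The two rarest classes, k+ n g and k n+ g+, are the double crossovers. Comparing them with the parentals, only the k allele has switched, so k is the middle locus and the order is g – k – n.

k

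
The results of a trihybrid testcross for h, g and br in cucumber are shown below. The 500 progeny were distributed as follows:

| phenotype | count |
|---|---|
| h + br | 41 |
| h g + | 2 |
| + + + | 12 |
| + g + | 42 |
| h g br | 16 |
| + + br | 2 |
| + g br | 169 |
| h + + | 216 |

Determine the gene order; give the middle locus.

g

The two most frequent reciprocal classes, h + + and + g br, are the parental types, so the F1 was h + + / + g br.
The two rarest classes, h g + and + + br, are the double crossovers. Comparing them with the parentals, only the g allele has switched, so g is the middle locus and the order is h – g – br.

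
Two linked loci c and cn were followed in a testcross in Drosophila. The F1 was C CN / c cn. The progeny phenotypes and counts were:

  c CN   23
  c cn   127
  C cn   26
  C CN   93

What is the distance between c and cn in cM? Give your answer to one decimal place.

The recombinant classes are C cn and c CN: 26 + 23 = 49.
Recombination frequency = 49/269 = 0.1822 ≈ 18.2%, i.e. 18.2 cM.

18.2 cM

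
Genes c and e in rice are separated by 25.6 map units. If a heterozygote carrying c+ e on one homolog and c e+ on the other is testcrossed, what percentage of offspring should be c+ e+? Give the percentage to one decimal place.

A map distance of 25.6 map units corresponds to a recombination frequency of 0.256.
The F1 is c+ e / c e+, so c+ e+ is a recombinant gamete class with expected frequency r/2 = 0.256/2 = 0.1280.
That is 0.1280 = 12.8% of the progeny.

12.8%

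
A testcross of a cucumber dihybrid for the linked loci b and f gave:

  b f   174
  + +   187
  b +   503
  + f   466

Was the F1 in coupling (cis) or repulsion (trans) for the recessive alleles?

The two most frequent classes are + f (466) and b + (503); these are the parental (non-recombinant) types.
So the F1 carried + f on one chromosome and b + on the other — the recessive alleles are on opposite chromosomes (trans / repulsion).

trans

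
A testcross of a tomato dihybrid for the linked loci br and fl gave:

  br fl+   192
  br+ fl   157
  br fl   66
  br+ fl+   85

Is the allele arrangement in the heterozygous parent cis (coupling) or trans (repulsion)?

trans

The two most frequent classes are br+ fl (157) and br fl+ (192); these are the parental (non-recombinant) types.
So the F1 carried br+ fl on one chromosome and br fl+ on the other — the recessive alleles are on opposite chromosomes (trans / repulsion).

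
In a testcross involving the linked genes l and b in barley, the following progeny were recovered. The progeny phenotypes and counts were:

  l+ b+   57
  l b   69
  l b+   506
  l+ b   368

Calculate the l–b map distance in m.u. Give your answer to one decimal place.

The two most frequent classes, l+ b (368) and l b+ (506), are the parental types, so the F1 was l+ b / l b+.
The recombinant classes are l+ b+ and l b: 57 + 69 = 126.
Recombination frequency = 126/1000 = 0.1260 ≈ 12.6%, i.e. 12.6 m.u.

12.6 m.u.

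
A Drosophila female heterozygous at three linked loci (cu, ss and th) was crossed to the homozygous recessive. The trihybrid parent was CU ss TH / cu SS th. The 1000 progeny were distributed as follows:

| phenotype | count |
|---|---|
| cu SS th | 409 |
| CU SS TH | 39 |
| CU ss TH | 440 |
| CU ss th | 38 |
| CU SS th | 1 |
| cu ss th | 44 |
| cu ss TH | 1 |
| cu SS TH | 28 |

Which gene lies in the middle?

The two rarest classes, cu ss TH and CU SS th, are the double crossovers. Comparing them with the parentals, only the cu allele has switched, so cu is the middle locus and the order is ss – cu – th.

cu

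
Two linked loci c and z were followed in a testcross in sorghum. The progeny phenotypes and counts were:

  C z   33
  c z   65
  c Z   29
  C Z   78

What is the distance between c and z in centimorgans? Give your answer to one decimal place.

The two most frequent classes, C Z (78) and c z (65), are the parental types, so the F1 was C Z / c z.
The recombinant classes are C z and c Z: 33 + 29 = 62.
Recombination frequency = 62/205 = 0.3024 ≈ 30.2%, i.e. 30.2 centimorgans.

30.2 centimorgans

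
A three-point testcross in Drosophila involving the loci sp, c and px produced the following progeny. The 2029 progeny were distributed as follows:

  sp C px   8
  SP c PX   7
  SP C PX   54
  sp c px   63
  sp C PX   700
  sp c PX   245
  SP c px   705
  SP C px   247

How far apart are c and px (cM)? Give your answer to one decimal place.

The two most frequent reciprocal classes, SP c px and sp C PX, are the parental types, so the F1 was SP c px / sp C PX.
The two rarest classes, SP c PX and sp C px, are the double crossovers. Comparing them with the parentals, only the px allele has switched, so px is the middle locus and the order is sp – px – c.
Crossovers in the px–c interval produce the single-crossover classes SP C px and sp c PX (247 + 245 = 492) plus the double crossovers (15).
RF(px–c) = (492 + 15) / 2029 = 507/2029 = 0.2499 → 25.0 cM.

25.0 cM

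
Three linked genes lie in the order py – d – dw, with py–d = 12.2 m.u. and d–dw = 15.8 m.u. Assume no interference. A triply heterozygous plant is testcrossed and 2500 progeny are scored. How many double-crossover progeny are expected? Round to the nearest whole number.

48

Map distances give recombination frequencies of 0.122 and 0.158 for the two intervals.
With no interference, expected double-crossover frequency = 0.122 × 0.158 = 0.01928.
Expected number = 0.01928 × 2500 = 48.19 ≈ 48.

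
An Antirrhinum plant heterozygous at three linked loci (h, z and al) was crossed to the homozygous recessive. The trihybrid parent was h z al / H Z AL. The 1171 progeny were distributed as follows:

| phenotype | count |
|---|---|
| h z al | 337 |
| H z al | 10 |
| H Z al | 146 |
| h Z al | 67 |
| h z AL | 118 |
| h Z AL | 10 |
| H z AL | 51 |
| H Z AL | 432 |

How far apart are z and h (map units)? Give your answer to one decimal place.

The two rarest classes, H z al and h Z AL, are the double crossovers. Comparing them with the parentals, only the h allele has switched, so h is the middle locus and the order is z – h – al.
Crossovers in the z–h interval produce the single-crossover classes h Z al and H z AL (67 + 51 = 118) plus the double crossovers (20).
RF(z–h) = (118 + 20) / 1171 = 138/1171 = 0.1178 → 11.8 map units.

11.8 map units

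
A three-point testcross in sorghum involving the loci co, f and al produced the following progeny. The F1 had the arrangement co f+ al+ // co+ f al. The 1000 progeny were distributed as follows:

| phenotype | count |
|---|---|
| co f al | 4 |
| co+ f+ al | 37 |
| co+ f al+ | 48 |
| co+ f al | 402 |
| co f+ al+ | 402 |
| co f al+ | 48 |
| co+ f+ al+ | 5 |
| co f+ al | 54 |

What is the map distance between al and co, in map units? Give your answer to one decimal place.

The two rarest classes, co+ f+ al+ and co f al, are the double crossovers. Comparing them with the parentals, only the co allele has switched, so co is the middle locus and the order is al – co – f.
Crossovers in the al–co interval produce the single-crossover classes co f+ al and co+ f al+ (54 + 48 = 102) plus the double crossovers (9).
RF(al–co) = (102 + 9) / 1000 = 111/1000 = 0.1110 → 11.1 map units.

11.1 map units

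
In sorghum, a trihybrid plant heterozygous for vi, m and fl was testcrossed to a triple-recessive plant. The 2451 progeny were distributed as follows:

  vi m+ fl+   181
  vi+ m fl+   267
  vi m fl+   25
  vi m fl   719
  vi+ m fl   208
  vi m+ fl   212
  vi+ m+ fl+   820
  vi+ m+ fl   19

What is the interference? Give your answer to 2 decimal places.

The two most frequent reciprocal classes, vi+ m+ fl+ and vi m fl, are the parental types, so the F1 was vi+ m+ fl+ / vi m fl.
The two rarest classes, vi+ m+ fl and vi m fl+, are the double crossovers. Comparing them with the parentals, only the fl allele has switched, so fl is the middle locus and the order is m – fl – vi.
m–fl: (479 + 44)/2451 = 0.2134; fl–vi: (389 + 44)/2451 = 0.1767.
Expected DCO frequency = 0.2134 × 0.1767 ≈ 0.03771; observed = 44/2451 ≈ 0.01795.
Coefficient of coincidence = 0.01795/0.03771 ≈ 0.48; interference = 1 − 0.48 = 0.52.

0.52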